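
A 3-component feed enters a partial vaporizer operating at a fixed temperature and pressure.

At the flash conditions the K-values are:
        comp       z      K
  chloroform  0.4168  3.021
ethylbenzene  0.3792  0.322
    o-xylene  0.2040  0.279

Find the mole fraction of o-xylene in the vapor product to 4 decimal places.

y_o-xylene = 0.0735

Material balance + equilibrium reduce to Σ zᵢ(Kᵢ−1)/(1+ψ(Kᵢ−1)) = 0.
g(0) = ΣzᵢKᵢ − 1 = 0.4382 and g(1) = 1 − Σzᵢ/Kᵢ = -1.0468, so a root lies in (0, 1).
Newton iteration, ψ⁰ = 0.58:
  ψ = 0.5800: g = -0.28873, g' = -1.1475 → ψ = 0.3284
  ψ = 0.3284: g = -0.01713, g' = -1.0856 → ψ = 0.3126
  ψ = 0.3126: g = 0.00009, g' = -1.0968 → ψ = 0.3127
Converged at ψ = 0.3127.
Compositions from xᵢ = zᵢ/(1+ψ(Kᵢ−1)), yᵢ = Kᵢxᵢ:
  chloroform: x = 0.2554, y = 0.7716
  ethylbenzene: x = 0.4812, y = 0.1550
  o-xylene: x = 0.2634, y = 0.0735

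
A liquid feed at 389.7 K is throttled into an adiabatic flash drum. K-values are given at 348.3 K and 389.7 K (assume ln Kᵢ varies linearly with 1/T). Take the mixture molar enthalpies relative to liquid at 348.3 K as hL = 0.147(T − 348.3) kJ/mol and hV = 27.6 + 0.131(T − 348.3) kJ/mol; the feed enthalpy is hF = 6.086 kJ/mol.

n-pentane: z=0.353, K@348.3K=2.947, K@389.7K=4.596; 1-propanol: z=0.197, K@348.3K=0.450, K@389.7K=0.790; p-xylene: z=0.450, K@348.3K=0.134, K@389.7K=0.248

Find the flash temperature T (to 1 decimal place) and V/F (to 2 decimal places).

T = 355.8 K, V/F = 0.18

Adiabatic flash: solve Rachford–Rice at each trial T, then check hF = ψ·hV(T) + (1−ψ)·hL(T).
  T = 348.3 K: K = (2.947, 0.450, 0.134), RR gives ψ = 0.125, H_out = 3.438 kJ/mol
  T = 389.7 K: K = (4.596, 0.790, 0.248), RR gives ψ = 0.393, H_out = 16.684 kJ/mol
  T = 369.0 K: K = (3.726, 0.606, 0.185), RR gives ψ = 0.268, H_out = 10.358 kJ/mol
  T = 358.6 K: K = (3.323, 0.524, 0.158), RR gives ψ = 0.201, H_out = 7.017 kJ/mol
  T = 353.5 K: K = (3.134, 0.486, 0.146), RR gives ψ = 0.164, H_out = 5.289 kJ/mol
  T = 356.1 K: K = (3.230, 0.505, 0.152), RR gives ψ = 0.183, H_out = 6.180 kJ/mol
  T = 354.8 K: K = (3.182, 0.496, 0.149), RR gives ψ = 0.174, H_out = 5.737 kJ/mol
Linear interpolation between T = 354.8 (H_out = 5.737) and T = 356.1 (H_out = 6.180) on hF = 6.086 gives T ≈ 355.8 K, at which ψ = 0.18.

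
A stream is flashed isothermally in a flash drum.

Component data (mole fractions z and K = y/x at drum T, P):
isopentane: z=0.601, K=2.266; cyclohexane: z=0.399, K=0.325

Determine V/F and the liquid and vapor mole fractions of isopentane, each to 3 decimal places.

Material balance + equilibrium reduce to Σ zᵢ(Kᵢ−1)/(1+V/F(Kᵢ−1)) = 0.
Feasibility: ΣzᵢKᵢ = 1.492, Σzᵢ/Kᵢ = 1.493 — both > 1, two phases present.
Binary case is linear: z₁(K₁−1)(1+V/F(K₂−1)) + z₂(K₂−1)(1+V/F(K₁−1)) = 0
⇒ V/F = [z₁(K₁−1)+z₂(K₂−1)] / [−(K₁−1)(K₂−1)] = 0.4915/0.8546 = 0.575
Compositions from xᵢ = zᵢ/(1+V/F(Kᵢ−1)), yᵢ = Kᵢxᵢ:
  isopentane: x = 0.348, y = 0.788
  cyclohexane: x = 0.652, y = 0.212

V/F = 0.575, x_isopentane = 0.348, y_isopentane = 0.788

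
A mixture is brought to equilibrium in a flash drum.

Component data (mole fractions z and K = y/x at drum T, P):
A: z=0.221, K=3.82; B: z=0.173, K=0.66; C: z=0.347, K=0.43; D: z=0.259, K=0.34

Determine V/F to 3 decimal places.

Rachford–Rice: g(V/F) = Σ zᵢ(Kᵢ−1)/(1+V/F(Kᵢ−1)) = 0.
Check two-phase: ΣzᵢKᵢ = 1.196 > 1 and Σzᵢ/Kᵢ = 1.889 > 1, so g(0) = 0.196 > 0 and g(1) = -0.889 < 0.
Newton iteration, V/F⁰ = 0.5:
  V/F = 0.500: g = -0.3440, g' = -0.803 → V/F = 0.072
  V/F = 0.072: g = 0.0723, g' = -1.483 → V/F = 0.121
  V/F = 0.121: g = 0.0057, g' = -1.264 → V/F = 0.125
Converged at V/F = 0.125.

V/F = 0.125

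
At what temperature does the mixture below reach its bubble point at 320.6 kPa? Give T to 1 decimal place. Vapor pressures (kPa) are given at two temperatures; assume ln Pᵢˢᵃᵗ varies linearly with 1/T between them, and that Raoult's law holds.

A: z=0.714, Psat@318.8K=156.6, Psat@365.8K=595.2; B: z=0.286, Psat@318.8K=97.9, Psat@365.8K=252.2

Bubble-point temperature: ΣzᵢPᵢˢᵃᵗ(T) = P. Interpolate ln Pᵢˢᵃᵗ = aᵢ + bᵢ/T.
  T = 318.8 K: ΣzᵢPᵢˢᵃᵗ = 139.81 kPa
  T = 365.8 K: ΣzᵢPᵢˢᵃᵗ = 497.10 kPa
  T = 342.3 K: ΣzᵢPᵢˢᵃᵗ = 274.63 kPa
  T = 354.1 K: ΣzᵢPᵢˢᵃᵗ = 373.41 kPa
  T = 348.2 K: ΣzᵢPᵢˢᵃᵗ = 321.02 kPa
  T = 345.2 K: ΣzᵢPᵢˢᵃᵗ = 296.72 kPa
  T = 346.7 K: ΣzᵢPᵢˢᵃᵗ = 308.68 kPa
Interpolating between 346.7 K and 348.2 K gives T ≈ 348.1 K.

T = 348.1 K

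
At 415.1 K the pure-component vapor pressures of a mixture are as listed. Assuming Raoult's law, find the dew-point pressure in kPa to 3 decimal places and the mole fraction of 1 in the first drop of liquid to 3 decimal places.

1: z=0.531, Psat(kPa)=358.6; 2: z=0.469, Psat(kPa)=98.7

Pdew = 160.448 kPa, x_1 = 0.238

At the dew point ψ → 1, so Σzᵢ/Kᵢ = 1 with Kᵢ = Pᵢˢᵃᵗ/P ⇒ 1/P = Σzᵢ/Pᵢˢᵃᵗ.
1/P = 0.531/358.6 + 0.469/98.7 = 0.006233 ⇒ P = 160.448 kPa
xᵢ = zᵢP/Pᵢˢᵃᵗ ⇒ x_1 = 0.531·160.448/358.6 = 0.238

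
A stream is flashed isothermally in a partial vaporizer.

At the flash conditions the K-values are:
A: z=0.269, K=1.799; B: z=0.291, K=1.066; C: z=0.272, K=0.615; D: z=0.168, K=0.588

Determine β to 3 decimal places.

β = 0.274

Let β = V/F and solve Σ zᵢ(Kᵢ−1)/(1+β(Kᵢ−1)) = 0.
Check two-phase: ΣzᵢKᵢ = 1.060 > 1 and Σzᵢ/Kᵢ = 1.151 > 1, so g(0) = 0.060 > 0 and g(1) = -0.151 < 0.
Newton–Raphson from β = 0.54:
  β = 0.540: g = -0.0525, g' = -0.196 → β = 0.273
  β = 0.273: g = 0.0004, g' = -0.204 → β = 0.274
Converged at β = 0.274.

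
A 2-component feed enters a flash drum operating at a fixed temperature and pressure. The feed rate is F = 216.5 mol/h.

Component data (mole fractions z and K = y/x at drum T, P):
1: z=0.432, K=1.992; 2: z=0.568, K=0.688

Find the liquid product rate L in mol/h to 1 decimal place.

Material balance + equilibrium reduce to Σ zᵢ(Kᵢ−1)/(1+β(Kᵢ−1)) = 0.
Check two-phase: ΣzᵢKᵢ = 1.251 > 1 and Σzᵢ/Kᵢ = 1.042 > 1, so g(0) = 0.251 > 0 and g(1) = -0.042 < 0.
Binary case is linear: z₁(K₁−1)(1+β(K₂−1)) + z₂(K₂−1)(1+β(K₁−1)) = 0
⇒ β = [z₁(K₁−1)+z₂(K₂−1)] / [−(K₁−1)(K₂−1)] = 0.2513/0.3095 = 0.812
Then V = β·F = 0.8120·216.5 = 175.8 mol/h and L = F − V = 40.7 mol/h.

L = 40.7 mol/h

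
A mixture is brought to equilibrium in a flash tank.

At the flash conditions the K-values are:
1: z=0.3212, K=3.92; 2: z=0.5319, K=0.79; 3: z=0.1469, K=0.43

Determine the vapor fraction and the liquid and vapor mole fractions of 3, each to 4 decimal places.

ψ = 0.7841, x_3 = 0.2656, y_3 = 0.1142

Newton iteration, ψ⁰ = 0.5:
  ψ = 0.5000: g = 0.13935, g' = -0.5752 → ψ = 0.7423
  ψ = 0.7423: g = 0.01865, g' = -0.4493 → ψ = 0.7838
  ψ = 0.7838: g = 0.00015, g' = -0.4428 → ψ = 0.7841
Converged at ψ = 0.7841.
Compositions from xᵢ = zᵢ/(1+ψ(Kᵢ−1)), yᵢ = Kᵢxᵢ:
  1: x = 0.0976, y = 0.3828
  2: x = 0.6367, y = 0.5030
  3: x = 0.2656, y = 0.1142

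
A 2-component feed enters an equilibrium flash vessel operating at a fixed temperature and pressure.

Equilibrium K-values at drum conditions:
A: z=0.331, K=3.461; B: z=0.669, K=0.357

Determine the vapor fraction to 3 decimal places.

ψ = 0.243

Rachford–Rice: g(ψ) = Σ zᵢ(Kᵢ−1)/(1+ψ(Kᵢ−1)) = 0.
Check two-phase: ΣzᵢKᵢ = 1.384 > 1 and Σzᵢ/Kᵢ = 1.970 > 1, so g(0) = 0.384 > 0 and g(1) = -0.970 < 0.
Binary case is linear: z₁(K₁−1)(1+ψ(K₂−1)) + z₂(K₂−1)(1+ψ(K₁−1)) = 0
⇒ ψ = [z₁(K₁−1)+z₂(K₂−1)] / [−(K₁−1)(K₂−1)] = 0.3844/1.5824 = 0.243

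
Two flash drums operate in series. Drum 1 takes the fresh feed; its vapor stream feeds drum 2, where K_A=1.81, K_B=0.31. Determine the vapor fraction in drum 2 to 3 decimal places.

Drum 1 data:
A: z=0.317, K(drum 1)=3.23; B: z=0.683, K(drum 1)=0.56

V/F (drum 2) = 0.194

Drum 1:
Material balance + equilibrium reduce to Σ zᵢ(Kᵢ−1)/(1+ψ₁(Kᵢ−1)) = 0.
Check two-phase: ΣzᵢKᵢ = 1.406 > 1 and Σzᵢ/Kᵢ = 1.318 > 1, so g(0) = 0.406 > 0 and g(1) = -0.318 < 0.
Binary case is linear: z₁(K₁−1)(1+ψ₁(K₂−1)) + z₂(K₂−1)(1+ψ₁(K₁−1)) = 0
⇒ ψ₁ = [z₁(K₁−1)+z₂(K₂−1)] / [−(K₁−1)(K₂−1)] = 0.4064/0.9812 = 0.414
Drum-1 compositions:
  A: x = 0.165, y = 0.532
  B: x = 0.835, y = 0.468
Drum-2 feed = drum-1 vapor: z₂ = (0.5323, 0.4677).
Drum 2:
Rachford–Rice: g(ψ₂) = Σ zᵢ(Kᵢ−1)/(1+ψ₂(Kᵢ−1)) = 0.
Check two-phase: ΣzᵢKᵢ = 1.108 > 1 and Σzᵢ/Kᵢ = 1.803 > 1, so g(0) = 0.108 > 0 and g(1) = -0.803 < 0.
Binary case is linear: z₁(K₁−1)(1+ψ₂(K₂−1)) + z₂(K₂−1)(1+ψ₂(K₁−1)) = 0
⇒ ψ₂ = [z₁(K₁−1)+z₂(K₂−1)] / [−(K₁−1)(K₂−1)] = 0.1084/0.5589 = 0.194
  A: x = 0.460, y = 0.833
  B: x = 0.540, y = 0.167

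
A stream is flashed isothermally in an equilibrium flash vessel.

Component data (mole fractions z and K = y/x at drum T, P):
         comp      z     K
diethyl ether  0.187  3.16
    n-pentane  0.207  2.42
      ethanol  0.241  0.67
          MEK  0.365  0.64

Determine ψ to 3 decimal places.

ψ = 0.780

Material balance + equilibrium reduce to Σ zᵢ(Kᵢ−1)/(1+ψ(Kᵢ−1)) = 0.
Check two-phase: ΣzᵢKᵢ = 1.487 > 1 and Σzᵢ/Kᵢ = 1.075 > 1, so g(0) = 0.487 > 0 and g(1) = -0.075 < 0.
Newton iteration, ψ⁰ = 0.37:
  ψ = 0.370: g = 0.1750, g' = -0.546 → ψ = 0.691
  ψ = 0.691: g = 0.0326, g' = -0.375 → ψ = 0.778
  ψ = 0.778: g = 0.0009, g' = -0.354 → ψ = 0.780
Converged at ψ = 0.780.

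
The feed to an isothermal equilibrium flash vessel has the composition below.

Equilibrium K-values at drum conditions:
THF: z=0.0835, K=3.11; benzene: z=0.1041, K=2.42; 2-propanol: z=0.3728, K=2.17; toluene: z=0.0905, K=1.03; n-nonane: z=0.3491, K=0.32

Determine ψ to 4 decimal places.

ψ = 0.6200

Let ψ = V/F and solve Σ zᵢ(Kᵢ−1)/(1+ψ(Kᵢ−1)) = 0.
g(0) = ΣzᵢKᵢ − 1 = 0.5255 and g(1) = 1 − Σzᵢ/Kᵢ = -0.4205, so a root lies in (0, 1).
Newton iteration, ψ⁰ = 0.5:
  ψ = 0.5000: g = 0.09037, g' = -0.7336 → ψ = 0.6232
  ψ = 0.6232: g = -0.00251, g' = -0.7854 → ψ = 0.6200
Converged at ψ = 0.6200.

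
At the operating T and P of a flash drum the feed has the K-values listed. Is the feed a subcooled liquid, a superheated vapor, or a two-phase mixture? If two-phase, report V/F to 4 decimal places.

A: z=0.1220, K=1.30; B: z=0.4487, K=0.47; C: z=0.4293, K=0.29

subcooled liquid

ΣzᵢKᵢ = 0.4940; Σzᵢ/Kᵢ = 2.5289.
Since ΣzᵢKᵢ < 1 the mixture is below its bubble point — single liquid phase.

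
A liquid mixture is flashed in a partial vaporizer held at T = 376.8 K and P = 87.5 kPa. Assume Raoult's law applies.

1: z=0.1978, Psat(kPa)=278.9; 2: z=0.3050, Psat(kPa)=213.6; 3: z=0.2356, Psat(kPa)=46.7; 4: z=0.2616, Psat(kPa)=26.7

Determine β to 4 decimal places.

Raoult's law: Kᵢ = Pᵢˢᵃᵗ/P = Pᵢˢᵃᵗ/87.5.
  K_1 = 278.9/87.5 = 3.187429, K_2 = 213.6/87.5 = 2.441143, K_3 = 46.7/87.5 = 0.533714, K_4 = 26.7/87.5 = 0.305143
Material balance + equilibrium reduce to Σ zᵢ(Kᵢ−1)/(1+β(Kᵢ−1)) = 0.
Feasibility: ΣzᵢKᵢ = 1.5806, Σzᵢ/Kᵢ = 1.4857 — both > 1, two phases present.
Iterate (Newton) starting at β = 0.5:
  β = 0.5000: g = 0.04031, g' = -0.8136 → β = 0.5495
Converged at β = 0.5495.

β = 0.5495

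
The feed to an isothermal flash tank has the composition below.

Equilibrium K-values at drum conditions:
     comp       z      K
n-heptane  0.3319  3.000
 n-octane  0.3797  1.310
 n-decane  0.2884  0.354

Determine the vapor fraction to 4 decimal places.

ψ = 0.7494

Let ψ = V/F and solve Σ zᵢ(Kᵢ−1)/(1+ψ(Kᵢ−1)) = 0.
Feasibility: ΣzᵢKᵢ = 1.5952, Σzᵢ/Kᵢ = 1.2152 — both > 1, two phases present.
Newton iteration, ψ⁰ = 0.5:
  ψ = 0.5000: g = 0.15862, g' = -0.6218 → ψ = 0.7551
  ψ = 0.7551: g = -0.00389, g' = -0.6934 → ψ = 0.7495
  ψ = 0.7495: g = -0.00001, g' = -0.6889 → ψ = 0.7494
Converged at ψ = 0.7494.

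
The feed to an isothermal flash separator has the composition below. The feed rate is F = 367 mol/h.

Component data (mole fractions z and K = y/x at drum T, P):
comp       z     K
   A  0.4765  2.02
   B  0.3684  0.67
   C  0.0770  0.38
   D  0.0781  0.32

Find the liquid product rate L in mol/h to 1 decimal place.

Newton iteration, ψ⁰ = 0.5:
  ψ = 0.5000: g = 0.02662, g' = -0.4200 → ψ = 0.5634
  ψ = 0.5634: g = -0.00013, g' = -0.4253 → ψ = 0.5631
Converged at ψ = 0.5631.
Then V = ψ·F = 0.5631·367 = 206.6 mol/h and L = F − V = 160.4 mol/h.

L = 160.4 mol/h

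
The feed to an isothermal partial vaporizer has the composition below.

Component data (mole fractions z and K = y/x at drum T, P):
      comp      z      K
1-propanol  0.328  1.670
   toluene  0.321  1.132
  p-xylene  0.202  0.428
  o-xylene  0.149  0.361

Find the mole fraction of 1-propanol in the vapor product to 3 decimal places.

y_1-propanol = 0.488

Let ψ = V/F and solve Σ zᵢ(Kᵢ−1)/(1+ψ(Kᵢ−1)) = 0.
Feasibility: ΣzᵢKᵢ = 1.051, Σzᵢ/Kᵢ = 1.365 — both > 1, two phases present.
Newton–Raphson from ψ = 0.43:
  ψ = 0.430: g = -0.0738, g' = -0.326 → ψ = 0.203
  ψ = 0.203: g = -0.0055, g' = -0.284 → ψ = 0.184
Converged at ψ = 0.184.
Compositions from xᵢ = zᵢ/(1+ψ(Kᵢ−1)), yᵢ = Kᵢxᵢ:
  1-propanol: x = 0.292, y = 0.488
  toluene: x = 0.313, y = 0.355
  p-xylene: x = 0.226, y = 0.097
  o-xylene: x = 0.169, y = 0.061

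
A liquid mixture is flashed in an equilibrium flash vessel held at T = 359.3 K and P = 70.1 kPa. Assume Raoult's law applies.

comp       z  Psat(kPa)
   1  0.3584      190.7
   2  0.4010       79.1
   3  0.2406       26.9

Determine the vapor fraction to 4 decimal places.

ψ = 0.8246

Raoult's law: Kᵢ = Pᵢˢᵃᵗ/P = Pᵢˢᵃᵗ/70.1.
  K_1 = 190.7/70.1 = 2.720399, K_2 = 79.1/70.1 = 1.128388, K_3 = 26.9/70.1 = 0.383738
Rachford–Rice: g(ψ) = Σ zᵢ(Kᵢ−1)/(1+ψ(Kᵢ−1)) = 0.
Check two-phase: ΣzᵢKᵢ = 1.5198 > 1 and Σzᵢ/Kᵢ = 1.1141 > 1, so g(0) = 0.5198 > 0 and g(1) = -0.1141 < 0.
Iterate (Newton) starting at ψ = 0.5:
  ψ = 0.5000: g = 0.16554, g' = -0.5033 → ψ = 0.8289
  ψ = 0.8289: g = -0.00243, g' = -0.5675 → ψ = 0.8246
Converged at ψ = 0.8246.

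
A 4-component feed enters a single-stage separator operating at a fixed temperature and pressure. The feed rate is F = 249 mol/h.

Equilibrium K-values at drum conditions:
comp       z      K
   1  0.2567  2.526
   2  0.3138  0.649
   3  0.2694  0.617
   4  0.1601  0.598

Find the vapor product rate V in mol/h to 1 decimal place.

Newton iteration, β⁰ = 0.46:
  β = 0.4600: g = -0.10540, g' = -0.3585 → β = 0.1660
  β = 0.1660: g = 0.01644, g' = -0.4989 → β = 0.1990
  β = 0.1990: g = 0.00043, g' = -0.4733 → β = 0.1999
Converged at β = 0.1999.
Then V = β·F = 0.1999·249 = 49.8 mol/h and L = F − V = 199.2 mol/h.

V = 49.8 mol/h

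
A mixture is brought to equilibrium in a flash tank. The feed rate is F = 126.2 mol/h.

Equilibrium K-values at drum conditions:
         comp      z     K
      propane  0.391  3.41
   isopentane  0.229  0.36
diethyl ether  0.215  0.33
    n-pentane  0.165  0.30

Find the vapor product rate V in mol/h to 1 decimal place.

V = 42.1 mol/h

Material balance + equilibrium reduce to Σ zᵢ(Kᵢ−1)/(1+V/F(Kᵢ−1)) = 0.
Feasibility: ΣzᵢKᵢ = 1.536, Σzᵢ/Kᵢ = 1.952 — both > 1, two phases present.
Newton iteration, V/F⁰ = 0.49:
  V/F = 0.490: g = -0.1717, g' = -1.078 → V/F = 0.331
  V/F = 0.331: g = 0.0031, g' = -1.150 → V/F = 0.333
Converged at V/F = 0.333.
Then V = V/F·F = 0.3334·126.2 = 42.1 mol/h and L = F − V = 84.1 mol/h.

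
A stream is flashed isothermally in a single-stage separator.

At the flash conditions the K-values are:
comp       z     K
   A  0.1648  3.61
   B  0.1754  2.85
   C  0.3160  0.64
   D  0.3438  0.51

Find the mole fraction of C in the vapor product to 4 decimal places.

Rachford–Rice: g(V/F) = Σ zᵢ(Kᵢ−1)/(1+V/F(Kᵢ−1)) = 0.
g(0) = ΣzᵢKᵢ − 1 = 0.4724 and g(1) = 1 − Σzᵢ/Kᵢ = -0.2751, so a root lies in (0, 1).
Newton–Raphson from V/F = 0.5:
  V/F = 0.5000: g = -0.00669, g' = -0.5790 → V/F = 0.4885
Converged at V/F = 0.4885.
Compositions from xᵢ = zᵢ/(1+V/F(Kᵢ−1)), yᵢ = Kᵢxᵢ:
  A: x = 0.0724, y = 0.2615
  B: x = 0.0921, y = 0.2626
  C: x = 0.3834, y = 0.2454
  D: x = 0.4520, y = 0.2305

y_C = 0.2454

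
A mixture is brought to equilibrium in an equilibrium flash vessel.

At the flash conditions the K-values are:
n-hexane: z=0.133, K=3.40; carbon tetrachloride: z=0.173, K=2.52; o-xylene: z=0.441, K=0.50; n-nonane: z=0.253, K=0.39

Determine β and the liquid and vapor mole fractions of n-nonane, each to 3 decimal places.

Let β = V/F and solve Σ zᵢ(Kᵢ−1)/(1+β(Kᵢ−1)) = 0.
g(0) = ΣzᵢKᵢ − 1 = 0.207 and g(1) = 1 − Σzᵢ/Kᵢ = -0.638, so a root lies in (0, 1).
Newton–Raphson from β = 0.4:
  β = 0.400: g = -0.1534, g' = -0.691 → β = 0.178
  β = 0.178: g = 0.0154, g' = -0.875 → β = 0.196
Converged at β = 0.196.
Compositions from xᵢ = zᵢ/(1+β(Kᵢ−1)), yᵢ = Kᵢxᵢ:
  n-hexane: x = 0.090, y = 0.308
  carbon tetrachloride: x = 0.133, y = 0.336
  o-xylene: x = 0.489, y = 0.244
  n-nonane: x = 0.287, y = 0.112

β = 0.196, x_n-nonane = 0.287, y_n-nonane = 0.112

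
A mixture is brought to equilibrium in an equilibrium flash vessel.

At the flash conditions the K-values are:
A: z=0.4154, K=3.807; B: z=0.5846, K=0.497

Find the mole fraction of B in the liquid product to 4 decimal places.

x_B = 0.8480

Rachford–Rice: g(V/F) = Σ zᵢ(Kᵢ−1)/(1+V/F(Kᵢ−1)) = 0.
Check two-phase: ΣzᵢKᵢ = 1.8720 > 1 and Σzᵢ/Kᵢ = 1.2854 > 1, so g(0) = 0.8720 > 0 and g(1) = -0.2854 < 0.
Newton iteration, V/F⁰ = 0.5:
  V/F = 0.5000: g = 0.09228, g' = -0.8306 → V/F = 0.6111
  V/F = 0.6111: g = 0.00486, g' = -0.7522 → V/F = 0.6176
Converged at V/F = 0.6176.
Compositions from xᵢ = zᵢ/(1+V/F(Kᵢ−1)), yᵢ = Kᵢxᵢ:
  A: x = 0.1520, y = 0.5785
  B: x = 0.8480, y = 0.4215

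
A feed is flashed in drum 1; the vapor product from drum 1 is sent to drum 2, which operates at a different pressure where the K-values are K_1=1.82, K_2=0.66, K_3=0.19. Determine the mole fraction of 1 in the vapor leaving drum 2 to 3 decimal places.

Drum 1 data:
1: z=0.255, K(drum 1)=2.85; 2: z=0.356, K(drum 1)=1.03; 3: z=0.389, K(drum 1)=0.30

Drum 1:
Let ψ₁ = V/F and solve Σ zᵢ(Kᵢ−1)/(1+ψ₁(Kᵢ−1)) = 0.
g(0) = ΣzᵢKᵢ − 1 = 0.210 and g(1) = 1 − Σzᵢ/Kᵢ = -0.732, so a root lies in (0, 1).
Iterate (Newton) starting at ψ₁ = 0.5:
  ψ₁ = 0.500: g = -0.1633, g' = -0.687 → ψ₁ = 0.262
  ψ₁ = 0.262: g = -0.0053, g' = -0.682 → ψ₁ = 0.254
  ψ₁ = 0.254: g = 0.0000, g' = -0.686 → ψ₁ = 0.255
Converged at ψ₁ = 0.255.
Drum-1 compositions:
  1: x = 0.173, y = 0.494
  2: x = 0.353, y = 0.364
  3: x = 0.473, y = 0.142
Drum-2 feed = drum-1 vapor: z₂ = (0.4941, 0.3639, 0.1420).
Drum 2:
Newton–Raphson from ψ₂ = 0.31:
  ψ₂ = 0.310: g = 0.0312, g' = -0.430 → ψ₂ = 0.382
  ψ₂ = 0.382: g = -0.0004, g' = -0.444 → ψ₂ = 0.381
Converged at ψ₂ = 0.381.
  1: x = 0.376, y = 0.685
  2: x = 0.418, y = 0.276
  3: x = 0.205, y = 0.039

y_1 (drum 2) = 0.685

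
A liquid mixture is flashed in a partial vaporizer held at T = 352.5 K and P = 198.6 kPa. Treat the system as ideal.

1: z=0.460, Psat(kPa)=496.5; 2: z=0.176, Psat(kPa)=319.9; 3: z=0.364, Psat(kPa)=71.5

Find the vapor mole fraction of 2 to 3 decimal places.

y_2 = 0.200

Raoult's law: Kᵢ = Pᵢˢᵃᵗ/P = Pᵢˢᵃᵗ/198.6.
  K_1 = 496.5/198.6 = 2.50000, K_2 = 319.9/198.6 = 1.61078, K_3 = 71.5/198.6 = 0.36002
Let β = V/F and solve Σ zᵢ(Kᵢ−1)/(1+β(Kᵢ−1)) = 0.
Check two-phase: ΣzᵢKᵢ = 1.565 > 1 and Σzᵢ/Kᵢ = 1.304 > 1, so g(0) = 0.565 > 0 and g(1) = -0.304 < 0.
Newton–Raphson from β = 0.5:
  β = 0.500: g = 0.1341, g' = -0.699 → β = 0.692
  β = 0.692: g = -0.0039, g' = -0.762 → β = 0.687
Converged at β = 0.687.
Compositions from xᵢ = zᵢ/(1+β(Kᵢ−1)), yᵢ = Kᵢxᵢ:
  1: x = 0.227, y = 0.566
  2: x = 0.124, y = 0.200
  3: x = 0.649, y = 0.234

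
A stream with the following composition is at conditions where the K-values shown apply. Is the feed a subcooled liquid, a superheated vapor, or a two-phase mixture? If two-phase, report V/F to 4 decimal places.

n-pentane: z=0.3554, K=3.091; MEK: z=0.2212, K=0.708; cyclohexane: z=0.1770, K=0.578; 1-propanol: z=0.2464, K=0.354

ΣzᵢKᵢ = 1.4447; Σzᵢ/Kᵢ = 1.4297.
Both exceed 1, so a two-phase solution exists.
Rachford–Rice: g(ψ) = Σ zᵢ(Kᵢ−1)/(1+ψ(Kᵢ−1)) = 0.
Newton–Raphson from ψ = 0.5:
  ψ = 0.5000: g = -0.04211, g' = -0.6722 → ψ = 0.4374
  ψ = 0.4374: g = 0.00066, g' = -0.6959 → ψ = 0.4383
Converged at ψ = 0.4383.

two-phase, V/F = 0.4383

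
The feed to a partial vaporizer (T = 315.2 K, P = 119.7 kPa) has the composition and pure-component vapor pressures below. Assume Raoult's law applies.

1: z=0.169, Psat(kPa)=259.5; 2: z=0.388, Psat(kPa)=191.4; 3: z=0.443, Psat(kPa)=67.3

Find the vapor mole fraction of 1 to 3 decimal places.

Raoult's law: Kᵢ = Pᵢˢᵃᵗ/P = Pᵢˢᵃᵗ/119.7.
  K_1 = 259.5/119.7 = 2.16792, K_2 = 191.4/119.7 = 1.59900, K_3 = 67.3/119.7 = 0.56224
Rachford–Rice: g(ψ) = Σ zᵢ(Kᵢ−1)/(1+ψ(Kᵢ−1)) = 0.
Check two-phase: ΣzᵢKᵢ = 1.236 > 1 and Σzᵢ/Kᵢ = 1.109 > 1, so g(0) = 0.236 > 0 and g(1) = -0.109 < 0.
Iterate (Newton) starting at ψ = 0.56:
  ψ = 0.560: g = 0.0365, g' = -0.311 → ψ = 0.677
Converged at ψ = 0.677.
Compositions from xᵢ = zᵢ/(1+ψ(Kᵢ−1)), yᵢ = Kᵢxᵢ:
  1: x = 0.094, y = 0.205
  2: x = 0.276, y = 0.441
  3: x = 0.630, y = 0.354

y_1 = 0.205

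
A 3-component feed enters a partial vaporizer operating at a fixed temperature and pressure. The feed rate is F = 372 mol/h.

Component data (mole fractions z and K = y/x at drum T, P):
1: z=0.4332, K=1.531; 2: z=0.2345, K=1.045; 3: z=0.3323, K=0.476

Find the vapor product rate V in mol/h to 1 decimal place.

V = 115.4 mol/h

Rachford–Rice: g(V/F) = Σ zᵢ(Kᵢ−1)/(1+V/F(Kᵢ−1)) = 0.
g(0) = ΣzᵢKᵢ − 1 = 0.0665 and g(1) = 1 − Σzᵢ/Kᵢ = -0.2055, so a root lies in (0, 1).
Newton–Raphson from V/F = 0.65:
  V/F = 0.6500: g = -0.08281, g' = -0.2778 → V/F = 0.3519
  V/F = 0.3519: g = -0.00929, g' = -0.2243 → V/F = 0.3105
  V/F = 0.3105: g = -0.00008, g' = -0.2206 → V/F = 0.3101
Converged at V/F = 0.3101.
Then V = V/F·F = 0.3101·372 = 115.4 mol/h and L = F − V = 256.6 mol/h.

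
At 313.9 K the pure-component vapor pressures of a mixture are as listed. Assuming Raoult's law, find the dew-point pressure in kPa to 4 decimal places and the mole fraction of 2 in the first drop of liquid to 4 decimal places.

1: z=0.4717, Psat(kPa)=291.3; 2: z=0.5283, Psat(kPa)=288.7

At the dew point ψ → 1, so Σzᵢ/Kᵢ = 1 with Kᵢ = Pᵢˢᵃᵗ/P ⇒ 1/P = Σzᵢ/Pᵢˢᵃᵗ.
1/P = 0.4717/291.3 + 0.5283/288.7 = 0.0034492 ⇒ P = 289.9206 kPa
xᵢ = zᵢP/Pᵢˢᵃᵗ ⇒ x_2 = 0.5283·289.9206/288.7 = 0.5305

Pdew = 289.9206 kPa, x_2 = 0.5305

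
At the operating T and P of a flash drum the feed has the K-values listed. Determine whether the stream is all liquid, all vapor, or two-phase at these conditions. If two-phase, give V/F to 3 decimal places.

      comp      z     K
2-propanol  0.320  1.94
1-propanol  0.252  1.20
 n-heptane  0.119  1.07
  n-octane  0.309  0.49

two-phase, V/F = 0.662

ΣzᵢKᵢ = 1.202; Σzᵢ/Kᵢ = 1.117.
Both exceed 1, so a two-phase solution exists.
Let ψ = V/F and solve Σ zᵢ(Kᵢ−1)/(1+ψ(Kᵢ−1)) = 0.
Newton iteration, ψ⁰ = 0.5:
  ψ = 0.500: g = 0.0470, g' = -0.285 → ψ = 0.665
  ψ = 0.665: g = -0.0009, g' = -0.299 → ψ = 0.662
Converged at ψ = 0.662.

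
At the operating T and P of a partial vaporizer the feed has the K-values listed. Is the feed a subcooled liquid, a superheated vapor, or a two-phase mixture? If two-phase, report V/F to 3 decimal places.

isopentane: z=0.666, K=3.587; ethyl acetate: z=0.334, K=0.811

ΣzᵢKᵢ = 2.660; Σzᵢ/Kᵢ = 0.598.
Since Σzᵢ/Kᵢ < 1 the mixture is above its dew point — single vapor phase.

superheated vapor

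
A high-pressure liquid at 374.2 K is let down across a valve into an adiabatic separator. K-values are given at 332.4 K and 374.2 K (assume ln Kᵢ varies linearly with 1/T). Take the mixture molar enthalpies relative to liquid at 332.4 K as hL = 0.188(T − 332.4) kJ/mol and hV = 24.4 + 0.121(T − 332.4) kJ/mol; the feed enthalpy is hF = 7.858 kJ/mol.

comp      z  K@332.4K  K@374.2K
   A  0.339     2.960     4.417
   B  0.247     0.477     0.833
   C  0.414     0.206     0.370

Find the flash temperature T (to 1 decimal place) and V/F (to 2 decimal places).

T = 343.6 K, V/F = 0.24

Adiabatic flash: solve Rachford–Rice at each trial T, then check hF = ψ·hV(T) + (1−ψ)·hL(T).
  T = 332.4 K: K = (2.960, 0.477, 0.206), RR gives ψ = 0.150, H_out = 3.663 kJ/mol
  T = 374.2 K: K = (4.417, 0.833, 0.370), RR gives ψ = 0.502, H_out = 18.704 kJ/mol
  T = 353.3 K: K = (3.659, 0.641, 0.281), RR gives ψ = 0.320, H_out = 11.291 kJ/mol
  T = 342.9 K: K = (3.303, 0.556, 0.242), RR gives ψ = 0.237, H_out = 7.587 kJ/mol
  T = 348.1 K: K = (3.479, 0.597, 0.261), RR gives ψ = 0.278, H_out = 9.452 kJ/mol
  T = 345.5 K: K = (3.391, 0.576, 0.251), RR gives ψ = 0.258, H_out = 8.524 kJ/mol
  T = 344.2 K: K = (3.347, 0.566, 0.247), RR gives ψ = 0.247, H_out = 8.057 kJ/mol
Linear interpolation between T = 342.9 (H_out = 7.587) and T = 344.2 (H_out = 8.057) on hF = 7.858 gives T ≈ 343.6 K, at which ψ = 0.24.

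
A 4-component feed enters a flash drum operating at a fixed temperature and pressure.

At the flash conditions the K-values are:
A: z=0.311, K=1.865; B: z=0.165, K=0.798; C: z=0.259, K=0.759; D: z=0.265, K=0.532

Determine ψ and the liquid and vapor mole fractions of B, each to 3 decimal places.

Newton iteration, ψ⁰ = 0.5:
  ψ = 0.500: g = -0.0822, g' = -0.240 → ψ = 0.158
  ψ = 0.158: g = 0.0035, g' = -0.271 → ψ = 0.171
Converged at ψ = 0.171.
Compositions from xᵢ = zᵢ/(1+ψ(Kᵢ−1)), yᵢ = Kᵢxᵢ:
  A: x = 0.271, y = 0.505
  B: x = 0.171, y = 0.136
  C: x = 0.270, y = 0.205
  D: x = 0.288, y = 0.153

ψ = 0.171, x_B = 0.171, y_B = 0.136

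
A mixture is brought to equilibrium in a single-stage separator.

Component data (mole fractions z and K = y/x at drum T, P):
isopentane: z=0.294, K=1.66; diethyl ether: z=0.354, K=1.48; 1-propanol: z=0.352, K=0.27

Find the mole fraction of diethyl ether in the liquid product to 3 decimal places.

Let ψ = V/F and solve Σ zᵢ(Kᵢ−1)/(1+ψ(Kᵢ−1)) = 0.
Check two-phase: ΣzᵢKᵢ = 1.107 > 1 and Σzᵢ/Kᵢ = 1.720 > 1, so g(0) = 0.107 > 0 and g(1) = -0.720 < 0.
Iterate (Newton) starting at ψ = 0.33:
  ψ = 0.330: g = -0.0325, g' = -0.473 → ψ = 0.261
  ψ = 0.261: g = -0.0010, g' = -0.444 → ψ = 0.259
Converged at ψ = 0.259.
Compositions from xᵢ = zᵢ/(1+ψ(Kᵢ−1)), yᵢ = Kᵢxᵢ:
  isopentane: x = 0.251, y = 0.417
  diethyl ether: x = 0.315, y = 0.466
  1-propanol: x = 0.434, y = 0.117

x_diethyl ether = 0.315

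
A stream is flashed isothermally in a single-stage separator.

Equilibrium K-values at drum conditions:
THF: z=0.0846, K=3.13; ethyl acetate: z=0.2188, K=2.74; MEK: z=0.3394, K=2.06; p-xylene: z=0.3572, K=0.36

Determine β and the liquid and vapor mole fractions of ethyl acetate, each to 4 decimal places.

β = 0.7444, x_ethyl acetate = 0.0953, y_ethyl acetate = 0.2612

Iterate (Newton) starting at β = 0.5:
  β = 0.5000: g = 0.18980, g' = -0.7588 → β = 0.7501
  β = 0.7501: g = -0.00479, g' = -0.8411 → β = 0.7445
  β = 0.7445: g = -0.00001, g' = -0.8361 → β = 0.7444
Converged at β = 0.7444.
Compositions from xᵢ = zᵢ/(1+β(Kᵢ−1)), yᵢ = Kᵢxᵢ:
  THF: x = 0.0327, y = 0.1024
  ethyl acetate: x = 0.0953, y = 0.2612
  MEK: x = 0.1897, y = 0.3908
  p-xylene: x = 0.6823, y = 0.2456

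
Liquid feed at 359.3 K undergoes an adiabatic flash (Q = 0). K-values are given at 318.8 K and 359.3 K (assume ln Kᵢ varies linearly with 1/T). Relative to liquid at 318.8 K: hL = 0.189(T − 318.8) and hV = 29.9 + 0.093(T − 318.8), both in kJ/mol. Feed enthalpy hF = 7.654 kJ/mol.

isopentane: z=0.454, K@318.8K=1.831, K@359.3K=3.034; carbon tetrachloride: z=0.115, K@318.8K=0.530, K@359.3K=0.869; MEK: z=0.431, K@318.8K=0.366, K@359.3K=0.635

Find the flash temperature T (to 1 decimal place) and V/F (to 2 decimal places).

T = 323.8 K, V/F = 0.23

Adiabatic flash: solve Rachford–Rice at each trial T, then check hF = ψ·hV(T) + (1−ψ)·hL(T).
  T = 318.8 K: K = (1.831, 0.530, 0.366), RR gives ψ = 0.100, H_out = 2.982 kJ/mol
  T = 359.3 K: K = (3.034, 0.869, 0.635), RR gives ψ = 1.000, H_out = 33.666 kJ/mol
  T = 339.1 K: K = (2.394, 0.689, 0.490), RR gives ψ = 0.569, H_out = 19.753 kJ/mol
  T = 329.0 K: K = (2.104, 0.607, 0.426), RR gives ψ = 0.349, H_out = 12.020 kJ/mol
  T = 323.9 K: K = (1.965, 0.568, 0.395), RR gives ψ = 0.231, H_out = 7.760 kJ/mol
  T = 321.4 K: K = (1.899, 0.549, 0.381), RR gives ψ = 0.169, H_out = 5.500 kJ/mol
  T = 322.6 K: K = (1.930, 0.558, 0.388), RR gives ψ = 0.199, H_out = 6.602 kJ/mol
Linear interpolation between T = 322.6 (H_out = 6.602) and T = 323.9 (H_out = 7.760) on hF = 7.654 gives T ≈ 323.8 K, at which ψ = 0.23.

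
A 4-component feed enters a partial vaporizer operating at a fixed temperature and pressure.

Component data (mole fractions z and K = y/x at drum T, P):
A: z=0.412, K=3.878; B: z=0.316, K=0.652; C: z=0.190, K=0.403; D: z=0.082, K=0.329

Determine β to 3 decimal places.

β = 0.635

Material balance + equilibrium reduce to Σ zᵢ(Kᵢ−1)/(1+β(Kᵢ−1)) = 0.
Feasibility: ΣzᵢKᵢ = 1.907, Σzᵢ/Kᵢ = 1.312 — both > 1, two phases present.
Newton iteration, β⁰ = 0.5:
  β = 0.500: g = 0.1085, g' = -0.851 → β = 0.628
  β = 0.628: g = 0.0055, g' = -0.779 → β = 0.635
Converged at β = 0.635.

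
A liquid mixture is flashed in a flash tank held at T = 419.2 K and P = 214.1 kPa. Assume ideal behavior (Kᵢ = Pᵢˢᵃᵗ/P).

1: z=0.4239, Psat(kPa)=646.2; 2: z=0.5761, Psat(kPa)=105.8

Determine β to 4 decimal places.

β = 0.5526

Raoult's law: Kᵢ = Pᵢˢᵃᵗ/P = Pᵢˢᵃᵗ/214.1.
  K_1 = 646.2/214.1 = 3.018216, K_2 = 105.8/214.1 = 0.494162
Rachford–Rice: g(β) = Σ zᵢ(Kᵢ−1)/(1+β(Kᵢ−1)) = 0.
Check two-phase: ΣzᵢKᵢ = 1.5641 > 1 and Σzᵢ/Kᵢ = 1.3063 > 1, so g(0) = 0.5641 > 0 and g(1) = -0.3063 < 0.
Iterate (Newton) starting at β = 0.5:
  β = 0.5000: g = 0.03575, g' = -0.6919 → β = 0.5517
  β = 0.5517: g = 0.00060, g' = -0.6702 → β = 0.5526
Converged at β = 0.5526.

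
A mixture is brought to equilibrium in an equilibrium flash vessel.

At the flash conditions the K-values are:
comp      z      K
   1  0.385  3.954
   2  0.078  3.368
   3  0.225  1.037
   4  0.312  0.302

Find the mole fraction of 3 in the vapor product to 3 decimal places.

Material balance + equilibrium reduce to Σ zᵢ(Kᵢ−1)/(1+V/F(Kᵢ−1)) = 0.
Check two-phase: ΣzᵢKᵢ = 2.113 > 1 and Σzᵢ/Kᵢ = 1.371 > 1, so g(0) = 1.113 > 0 and g(1) = -0.371 < 0.
Iterate (Newton) starting at V/F = 0.5:
  V/F = 0.500: g = 0.2174, g' = -0.998 → V/F = 0.718
  V/F = 0.718: g = 0.0046, g' = -1.016 → V/F = 0.722
Converged at V/F = 0.722.
Compositions from xᵢ = zᵢ/(1+V/F(Kᵢ−1)), yᵢ = Kᵢxᵢ:
  1: x = 0.123, y = 0.486
  2: x = 0.029, y = 0.097
  3: x = 0.219, y = 0.227
  4: x = 0.629, y = 0.190

y_3 = 0.227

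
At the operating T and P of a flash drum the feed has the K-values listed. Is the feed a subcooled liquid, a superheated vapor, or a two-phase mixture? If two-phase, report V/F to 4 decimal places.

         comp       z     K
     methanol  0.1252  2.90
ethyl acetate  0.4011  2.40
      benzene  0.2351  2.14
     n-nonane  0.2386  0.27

ΣzᵢKᵢ = 1.8933; Σzᵢ/Kᵢ = 1.2039.
Both exceed 1, so a two-phase solution exists.
Material balance + equilibrium reduce to Σ zᵢ(Kᵢ−1)/(1+ψ(Kᵢ−1)) = 0.
Newton–Raphson from ψ = 0.62:
  ψ = 0.6200: g = 0.24867, g' = -0.8498 → ψ = 0.9126
  ψ = 0.9126: g = -0.05692, g' = -1.4266 → ψ = 0.8727
  ψ = 0.8727: g = -0.00337, g' = -1.2654 → ψ = 0.8701
Converged at ψ = 0.8701.

two-phase, V/F = 0.8701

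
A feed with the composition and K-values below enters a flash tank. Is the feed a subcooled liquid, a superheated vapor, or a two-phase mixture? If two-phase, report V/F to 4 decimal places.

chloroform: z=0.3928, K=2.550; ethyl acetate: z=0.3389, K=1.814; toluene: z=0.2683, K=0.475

superheated vapor

ΣzᵢKᵢ = 1.7438; Σzᵢ/Kᵢ = 0.9057.
Since Σzᵢ/Kᵢ < 1 the mixture is above its dew point — single vapor phase.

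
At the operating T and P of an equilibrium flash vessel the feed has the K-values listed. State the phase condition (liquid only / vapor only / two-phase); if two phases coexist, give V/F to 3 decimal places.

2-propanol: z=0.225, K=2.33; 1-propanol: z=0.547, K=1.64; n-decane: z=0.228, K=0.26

two-phase, V/F = 0.759

ΣzᵢKᵢ = 1.481; Σzᵢ/Kᵢ = 1.307.
Both exceed 1, so a two-phase solution exists.
Let ψ = V/F and solve Σ zᵢ(Kᵢ−1)/(1+ψ(Kᵢ−1)) = 0.
Iterate (Newton) starting at ψ = 0.51:
  ψ = 0.510: g = 0.1712, g' = -0.591 → ψ = 0.800
  ψ = 0.800: g = -0.0369, g' = -0.941 → ψ = 0.761
  ψ = 0.761: g = -0.0018, g' = -0.853 → ψ = 0.759
Converged at ψ = 0.759.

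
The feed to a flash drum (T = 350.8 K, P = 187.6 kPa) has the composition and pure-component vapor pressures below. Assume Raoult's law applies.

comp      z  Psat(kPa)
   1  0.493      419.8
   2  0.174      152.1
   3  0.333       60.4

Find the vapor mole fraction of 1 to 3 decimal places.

y_1 = 0.682

Raoult's law: Kᵢ = Pᵢˢᵃᵗ/P = Pᵢˢᵃᵗ/187.6.
  K_1 = 419.8/187.6 = 2.23774, K_2 = 152.1/187.6 = 0.81077, K_3 = 60.4/187.6 = 0.32196
Material balance + equilibrium reduce to Σ zᵢ(Kᵢ−1)/(1+β(Kᵢ−1)) = 0.
g(0) = ΣzᵢKᵢ − 1 = 0.351 and g(1) = 1 − Σzᵢ/Kᵢ = -0.469, so a root lies in (0, 1).
Newton–Raphson from β = 0.39:
  β = 0.390: g = 0.0690, g' = -0.634 → β = 0.499
  β = 0.499: g = -0.0003, g' = -0.646 → β = 0.498
Converged at β = 0.498.
Compositions from xᵢ = zᵢ/(1+β(Kᵢ−1)), yᵢ = Kᵢxᵢ:
  1: x = 0.305, y = 0.682
  2: x = 0.192, y = 0.156
  3: x = 0.503, y = 0.162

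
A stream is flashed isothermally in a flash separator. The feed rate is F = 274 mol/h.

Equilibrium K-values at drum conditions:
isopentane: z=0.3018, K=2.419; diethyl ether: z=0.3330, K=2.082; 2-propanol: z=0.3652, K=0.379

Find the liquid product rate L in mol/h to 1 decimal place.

Rachford–Rice: g(ψ) = Σ zᵢ(Kᵢ−1)/(1+ψ(Kᵢ−1)) = 0.
Check two-phase: ΣzᵢKᵢ = 1.5618 > 1 and Σzᵢ/Kᵢ = 1.2483 > 1, so g(0) = 0.5618 > 0 and g(1) = -0.2483 < 0.
Iterate (Newton) starting at ψ = 0.37:
  ψ = 0.3700: g = 0.24367, g' = -0.6975 → ψ = 0.7194
  ψ = 0.7194: g = 0.00464, g' = -0.7322 → ψ = 0.7257
Converged at ψ = 0.7257.
Then V = ψ·F = 0.7257·274 = 198.8 mol/h and L = F − V = 75.2 mol/h.

L = 75.2 mol/h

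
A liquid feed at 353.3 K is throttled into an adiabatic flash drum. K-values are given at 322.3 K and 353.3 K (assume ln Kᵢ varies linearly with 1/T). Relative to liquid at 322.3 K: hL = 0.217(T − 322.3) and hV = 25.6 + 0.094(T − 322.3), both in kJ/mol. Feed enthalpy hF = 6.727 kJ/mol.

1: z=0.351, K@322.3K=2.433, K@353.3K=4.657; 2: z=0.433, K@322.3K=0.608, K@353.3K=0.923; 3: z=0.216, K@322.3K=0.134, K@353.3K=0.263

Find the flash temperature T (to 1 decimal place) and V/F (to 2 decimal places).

Adiabatic flash: solve Rachford–Rice at each trial T, then check hF = ψ·hV(T) + (1−ψ)·hL(T).
  T = 322.3 K: K = (2.433, 0.608, 0.134), RR gives ψ = 0.174, H_out = 4.461 kJ/mol
  T = 353.3 K: K = (4.657, 0.923, 0.263), RR gives ψ = 0.696, H_out = 21.890 kJ/mol
  T = 337.8 K: K = (3.417, 0.756, 0.191), RR gives ψ = 0.465, H_out = 14.384 kJ/mol
  T = 330.1 K: K = (2.898, 0.680, 0.161), RR gives ψ = 0.335, H_out = 9.948 kJ/mol
  T = 326.2 K: K = (2.658, 0.644, 0.147), RR gives ψ = 0.260, H_out = 7.371 kJ/mol
  T = 324.2 K: K = (2.541, 0.625, 0.140), RR gives ψ = 0.217, H_out = 5.927 kJ/mol
Linear interpolation between T = 324.2 (H_out = 5.927) and T = 326.2 (H_out = 7.371) on hF = 6.727 gives T ≈ 325.3 K, at which ψ = 0.24.

T = 325.3 K, V/F = 0.24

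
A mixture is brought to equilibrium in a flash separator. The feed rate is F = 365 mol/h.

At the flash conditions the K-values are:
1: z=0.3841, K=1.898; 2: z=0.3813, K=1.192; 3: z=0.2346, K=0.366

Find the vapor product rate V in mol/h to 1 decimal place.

Rachford–Rice: g(ψ) = Σ zᵢ(Kᵢ−1)/(1+ψ(Kᵢ−1)) = 0.
g(0) = ΣzᵢKᵢ − 1 = 0.2694 and g(1) = 1 − Σzᵢ/Kᵢ = -0.1632, so a root lies in (0, 1).
Newton iteration, ψ⁰ = 0.44:
  ψ = 0.4400: g = 0.10846, g' = -0.3525 → ψ = 0.7477
  ψ = 0.7477: g = -0.01242, g' = -0.4625 → ψ = 0.7209
  ψ = 0.7209: g = -0.00024, g' = -0.4448 → ψ = 0.7203
Converged at ψ = 0.7203.
Then V = ψ·F = 0.7203·365 = 262.9 mol/h and L = F − V = 102.1 mol/h.

V = 262.9 mol/h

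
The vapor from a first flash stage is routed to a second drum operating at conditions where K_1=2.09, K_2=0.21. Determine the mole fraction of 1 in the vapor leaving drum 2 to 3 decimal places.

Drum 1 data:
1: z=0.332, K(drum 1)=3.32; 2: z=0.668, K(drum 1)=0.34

y_1 (drum 2) = 0.878

Drum 1:
Rachford–Rice: g(ψ₁) = Σ zᵢ(Kᵢ−1)/(1+ψ₁(Kᵢ−1)) = 0.
g(0) = ΣzᵢKᵢ − 1 = 0.329 and g(1) = 1 − Σzᵢ/Kᵢ = -1.065, so a root lies in (0, 1).
Binary case is linear: z₁(K₁−1)(1+ψ₁(K₂−1)) + z₂(K₂−1)(1+ψ₁(K₁−1)) = 0
⇒ ψ₁ = [z₁(K₁−1)+z₂(K₂−1)] / [−(K₁−1)(K₂−1)] = 0.3294/1.5312 = 0.215
Drum-1 compositions:
  1: x = 0.221, y = 0.735
  2: x = 0.779, y = 0.265
Drum-2 feed = drum-1 vapor: z₂ = (0.7353, 0.2647).
Drum 2:
Let ψ₂ = V/F and solve Σ zᵢ(Kᵢ−1)/(1+ψ₂(Kᵢ−1)) = 0.
Check two-phase: ΣzᵢKᵢ = 1.592 > 1 and Σzᵢ/Kᵢ = 1.612 > 1, so g(0) = 0.592 > 0 and g(1) = -0.612 < 0.
Newton–Raphson from ψ₂ = 0.5:
  ψ₂ = 0.500: g = 0.1731, g' = -0.817 → ψ₂ = 0.712
  ψ₂ = 0.712: g = -0.0265, g' = -1.139 → ψ₂ = 0.689
  ψ₂ = 0.689: g = -0.0007, g' = -1.079 → ψ₂ = 0.688
Converged at ψ₂ = 0.688.
  1: x = 0.420, y = 0.878
  2: x = 0.580, y = 0.122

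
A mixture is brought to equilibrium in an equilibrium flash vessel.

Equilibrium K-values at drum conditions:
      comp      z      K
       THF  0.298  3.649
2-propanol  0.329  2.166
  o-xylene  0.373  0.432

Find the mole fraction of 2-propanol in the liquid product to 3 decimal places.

Newton iteration, V/F⁰ = 0.5:
  V/F = 0.500: g = 0.2860, g' = -0.800 → V/F = 0.857
  V/F = 0.857: g = 0.0201, g' = -0.765 → V/F = 0.884
  V/F = 0.884: g = -0.0002, g' = -0.781 → V/F = 0.883
Converged at V/F = 0.883.
Compositions from xᵢ = zᵢ/(1+V/F(Kᵢ−1)), yᵢ = Kᵢxᵢ:
  THF: x = 0.089, y = 0.326
  2-propanol: x = 0.162, y = 0.351
  o-xylene: x = 0.749, y = 0.323

x_2-propanol = 0.162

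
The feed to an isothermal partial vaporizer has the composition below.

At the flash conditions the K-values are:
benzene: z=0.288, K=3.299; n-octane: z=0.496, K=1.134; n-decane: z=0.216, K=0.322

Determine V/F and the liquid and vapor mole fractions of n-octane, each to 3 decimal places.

Material balance + equilibrium reduce to Σ zᵢ(Kᵢ−1)/(1+V/F(Kᵢ−1)) = 0.
Check two-phase: ΣzᵢKᵢ = 1.582 > 1 and Σzᵢ/Kᵢ = 1.195 > 1, so g(0) = 0.582 > 0 and g(1) = -0.195 < 0.
Newton iteration, V/F⁰ = 0.45:
  V/F = 0.450: g = 0.1774, g' = -0.581 → V/F = 0.755
  V/F = 0.755: g = 0.0023, g' = -0.628 → V/F = 0.759
Converged at V/F = 0.759.
Compositions from xᵢ = zᵢ/(1+V/F(Kᵢ−1)), yᵢ = Kᵢxᵢ:
  benzene: x = 0.105, y = 0.346
  n-octane: x = 0.450, y = 0.511
  n-decane: x = 0.445, y = 0.143

V/F = 0.759, x_n-octane = 0.450, y_n-octane = 0.511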